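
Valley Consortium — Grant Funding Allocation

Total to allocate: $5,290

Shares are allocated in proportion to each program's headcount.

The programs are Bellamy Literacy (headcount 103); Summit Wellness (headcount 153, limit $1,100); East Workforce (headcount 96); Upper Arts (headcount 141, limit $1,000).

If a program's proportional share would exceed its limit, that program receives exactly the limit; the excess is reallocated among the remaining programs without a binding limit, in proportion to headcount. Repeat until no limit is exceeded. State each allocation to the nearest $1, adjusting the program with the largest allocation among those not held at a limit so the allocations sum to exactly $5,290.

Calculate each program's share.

Headcount total: 493.
Unconstrained shares: Bellamy Literacy 1,105.21; Summit Wellness 1,641.72; East Workforce 1,030.10; Upper Arts 1,512.96.
Capped: Summit Wellness ($1,100), Upper Arts ($1,000); residual $3,190 reallocated over remaining headcount 199.
Remaining shares: Bellamy Literacy 1,651.11 → $1,651; East Workforce 1,538.89 → $1,539.

Bellamy Literacy: $1,651; Summit Wellness: $1,100; East Workforce: $1,539; Upper Arts: $1,000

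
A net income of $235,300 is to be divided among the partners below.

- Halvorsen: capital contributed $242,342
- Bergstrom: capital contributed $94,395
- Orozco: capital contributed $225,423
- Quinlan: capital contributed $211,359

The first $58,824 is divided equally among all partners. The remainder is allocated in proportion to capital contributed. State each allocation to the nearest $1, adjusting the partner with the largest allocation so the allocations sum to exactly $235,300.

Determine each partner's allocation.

First tranche $58,824 split equally: $14,706 each.
Remainder $176,476 by capital contributed (total 773,519): Halvorsen 55,289.59 → $55,290; Bergstrom 21,535.93 → $21,536; Orozco 51,429.57 → $51,430; Quinlan 48,220.91 → $48,221.
Rounding difference −$1 on remainder applied to Halvorsen.
Totals: Halvorsen $14,706 + $55,289 = $69,995; Bergstrom $14,706 + $21,536 = $36,242; Orozco $14,706 + $51,430 = $66,136; Quinlan $14,706 + $48,221 = $62,927.

Halvorsen: $69,995 | Bergstrom: $36,242 | Orozco: $66,136 | Quinlan: $62,927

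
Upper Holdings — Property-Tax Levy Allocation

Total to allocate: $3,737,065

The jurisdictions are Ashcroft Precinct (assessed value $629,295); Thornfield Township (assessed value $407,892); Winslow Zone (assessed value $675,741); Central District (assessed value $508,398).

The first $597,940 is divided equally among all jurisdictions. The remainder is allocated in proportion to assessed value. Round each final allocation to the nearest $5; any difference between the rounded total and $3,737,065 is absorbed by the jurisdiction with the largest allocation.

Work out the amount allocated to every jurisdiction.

$597,940 shared equally gives $149,485 per jurisdiction.
Remainder $3,139,125 by assessed value (total 2,221,326): Ashcroft Precinct 889,304.71 → $889,305; Thornfield Township 576,423.26 → $576,425; Winslow Zone 954,941.09 → $954,940; Central District 718,455.95 → $718,455.
Totals: Ashcroft Precinct $149,485 + $889,305 = $1,038,790; Thornfield Township $149,485 + $576,425 = $725,910; Winslow Zone $149,485 + $954,940 = $1,104,425; Central District $149,485 + $718,455 = $867,940.

Ashcroft Precinct: $1,038,790; Thornfield Township: $725,910; Winslow Zone: $1,104,425; Central District: $867,940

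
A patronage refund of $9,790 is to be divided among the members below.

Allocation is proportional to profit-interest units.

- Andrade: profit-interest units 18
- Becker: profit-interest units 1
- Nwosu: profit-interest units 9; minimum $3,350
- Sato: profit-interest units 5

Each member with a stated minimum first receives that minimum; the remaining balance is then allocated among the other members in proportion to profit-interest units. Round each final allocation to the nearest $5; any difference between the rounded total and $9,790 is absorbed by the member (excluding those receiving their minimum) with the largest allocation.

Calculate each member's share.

Andrade: $4,830 | Becker: $270 | Nwosu: $3,350 | Sato: $1,340

Guaranteed amounts: Nwosu $3,350. Residual $6,440.
Residual split over remaining profit-interest units 24: Andrade 4,830.00 → $4,830; Becker 268.33 → $270; Sato 1,341.67 → $1,340.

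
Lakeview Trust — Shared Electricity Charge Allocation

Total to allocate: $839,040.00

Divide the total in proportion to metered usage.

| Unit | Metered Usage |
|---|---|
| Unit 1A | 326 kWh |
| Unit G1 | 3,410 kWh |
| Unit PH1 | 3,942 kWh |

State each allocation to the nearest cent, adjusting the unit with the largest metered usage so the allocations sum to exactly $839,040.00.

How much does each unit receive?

Sum of metered usage: 326 + 3,410 + 3,942 = 7,678.
Pro-rata amounts: Unit 1A 35,624.7773; Unit G1 372,639.5415; Unit PH1 430,775.6812.
Rounded to nearest cent: Unit 1A $35,624.78; Unit G1 $372,639.54; Unit PH1 $430,775.68. Sum = $839,040.00.
Rounded total matches; no reconciliation needed.

Unit 1A: $35,624.78 · Unit G1: $372,639.54 · Unit PH1: $430,775.68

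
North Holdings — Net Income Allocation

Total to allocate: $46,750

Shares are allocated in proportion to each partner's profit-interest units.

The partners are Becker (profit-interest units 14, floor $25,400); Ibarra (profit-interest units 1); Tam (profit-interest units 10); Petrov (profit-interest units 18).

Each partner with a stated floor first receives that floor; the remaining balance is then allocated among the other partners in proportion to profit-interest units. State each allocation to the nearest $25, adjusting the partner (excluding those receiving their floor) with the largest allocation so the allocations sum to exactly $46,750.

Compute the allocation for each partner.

Minimums first: Becker $25,400. Residual $21,350.
Residual split over remaining profit-interest units 29: Ibarra 736.21 → $725; Tam 7,362.07 → $7,350; Petrov 13,251.72 → $13,250.
Rounding difference +$25 applied to Petrov → $13,275.

Becker: $25,400 · Ibarra: $725 · Tam: $7,350 · Petrov: $13,275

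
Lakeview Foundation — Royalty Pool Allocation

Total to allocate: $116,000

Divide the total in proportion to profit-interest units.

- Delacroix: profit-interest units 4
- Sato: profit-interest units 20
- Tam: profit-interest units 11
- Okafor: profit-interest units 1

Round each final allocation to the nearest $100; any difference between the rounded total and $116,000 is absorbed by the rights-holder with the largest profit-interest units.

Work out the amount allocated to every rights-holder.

Delacroix: $12,900 · Sato: $64,500 · Tam: $35,400 · Okafor: $3,200

Profit-interest units total: 4 + 20 + 11 + 1 = 36.
Proportional shares: Delacroix 12,888.89; Sato 64,444.44; Tam 35,444.44; Okafor 3,222.22.
Rounded to nearest $100: Delacroix $12,900; Sato $64,400; Tam $35,400; Okafor $3,200. Sum = $115,900.
Difference $116,000 − $115,900 = +$100 applied to largest profit-interest units (Sato): Sato becomes $64,500.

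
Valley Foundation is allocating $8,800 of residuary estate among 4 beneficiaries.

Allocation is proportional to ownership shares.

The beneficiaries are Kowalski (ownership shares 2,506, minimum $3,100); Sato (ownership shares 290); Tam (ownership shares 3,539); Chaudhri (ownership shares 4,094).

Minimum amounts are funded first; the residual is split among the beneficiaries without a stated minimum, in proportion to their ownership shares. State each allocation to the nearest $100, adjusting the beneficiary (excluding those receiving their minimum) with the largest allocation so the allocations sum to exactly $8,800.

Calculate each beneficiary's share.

Minimums first: Kowalski $3,100. Balance $5,700.
Balance split over remaining ownership shares 7,923: Sato 208.63 → $200; Tam 2,546.04 → $2,500; Chaudhri 2,945.32 → $2,900.
Rounding difference +$100 applied to Chaudhri → $3,000.

Kowalski: $3,100 | Sato: $200 | Tam: $2,500 | Chaudhri: $3,000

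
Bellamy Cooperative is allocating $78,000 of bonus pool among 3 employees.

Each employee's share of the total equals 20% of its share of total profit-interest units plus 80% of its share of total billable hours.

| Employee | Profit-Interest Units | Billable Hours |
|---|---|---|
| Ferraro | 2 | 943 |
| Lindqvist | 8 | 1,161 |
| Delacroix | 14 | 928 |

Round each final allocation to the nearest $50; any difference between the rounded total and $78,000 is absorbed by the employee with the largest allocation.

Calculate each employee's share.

Ferraro: $20,700 · Lindqvist: $29,100 · Delacroix: $28,200

Profit-interest units total 24; billable hours total 3,032.
Blended shares (20% profit-interest units + 80% billable hours): Ferraro 0.2655; Lindqvist 0.3730; Delacroix 0.3615.
Proportional shares: Ferraro 20,707.39; Lindqvist 29,093.93; Delacroix 28,198.68.
After rounding ($50): Ferraro $20,700; Lindqvist $29,100; Delacroix $28,200. Sum = $78,000.
Sum already equals the total — no adjustment.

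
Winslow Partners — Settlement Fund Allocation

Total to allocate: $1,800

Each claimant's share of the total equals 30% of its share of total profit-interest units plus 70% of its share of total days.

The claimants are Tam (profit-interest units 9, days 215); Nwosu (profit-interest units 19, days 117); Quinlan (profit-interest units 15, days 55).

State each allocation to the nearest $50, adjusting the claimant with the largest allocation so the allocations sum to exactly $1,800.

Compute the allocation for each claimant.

Tam: $850 · Nwosu: $600 · Quinlan: $350

Profit-interest units total 43; days total 387.
Blended shares (30% profit-interest units + 70% days): Tam 0.4517; Nwosu 0.3442; Quinlan 0.2041.
Raw shares: Tam 813.02; Nwosu 619.53; Quinlan 367.44.
Rounded to nearest $50: Tam $800; Nwosu $600; Quinlan $350. Sum = $1,750.
Difference $1,800 − $1,750 = +$50 applied to largest allocation (Tam): Tam becomes $850.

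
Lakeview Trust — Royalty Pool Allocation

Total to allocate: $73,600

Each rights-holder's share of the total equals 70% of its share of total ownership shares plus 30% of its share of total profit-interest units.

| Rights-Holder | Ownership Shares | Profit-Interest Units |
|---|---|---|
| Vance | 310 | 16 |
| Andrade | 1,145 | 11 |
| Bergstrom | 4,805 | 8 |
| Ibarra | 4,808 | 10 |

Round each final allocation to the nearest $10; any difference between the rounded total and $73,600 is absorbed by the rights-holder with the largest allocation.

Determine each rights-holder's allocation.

Ownership shares total 11,068; profit-interest units total 45.
Composite weights (70% ownership shares + 30% profit-interest units): Vance 0.1263; Andrade 0.1457; Bergstrom 0.3572; Ibarra 0.3708.
Raw shares: Vance 9,293.67; Andrade 10,727.15; Bergstrom 26,291.94; Ibarra 27,287.24.
After rounding ($10): Vance $9,290; Andrade $10,730; Bergstrom $26,290; Ibarra $27,290. Sum = $73,600.
Sum already equals the total — no adjustment.

Vance: $9,290 · Andrade: $10,730 · Bergstrom: $26,290 · Ibarra: $27,290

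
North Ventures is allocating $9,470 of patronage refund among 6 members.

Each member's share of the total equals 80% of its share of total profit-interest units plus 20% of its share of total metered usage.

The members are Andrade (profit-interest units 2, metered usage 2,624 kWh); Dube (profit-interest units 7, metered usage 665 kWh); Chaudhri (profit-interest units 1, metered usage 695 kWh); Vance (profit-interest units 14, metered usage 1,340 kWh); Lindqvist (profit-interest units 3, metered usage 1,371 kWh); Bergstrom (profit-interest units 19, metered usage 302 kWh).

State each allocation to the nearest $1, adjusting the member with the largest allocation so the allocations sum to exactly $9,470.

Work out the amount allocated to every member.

Andrade: $1,040 · Dube: $1,333 · Chaudhri: $353 · Vance: $2,668 · Lindqvist: $865 · Bergstrom: $3,211

Profit-interest units total 46; metered usage total 6,997.
Combined weights (80% profit-interest units + 20% metered usage): Andrade 0.1098; Dube 0.1407; Chaudhri 0.0373; Vance 0.2818; Lindqvist 0.0914; Bergstrom 0.3391.
Raw shares: Andrade 1,039.68; Dube 1,332.88; Chaudhri 352.82; Vance 2,668.46; Lindqvist 865.20; Bergstrom 3,210.96.
At nearest $1: Andrade $1,040; Dube $1,333; Chaudhri $353; Vance $2,668; Lindqvist $865; Bergstrom $3,211. Sum = $9,470.
No rounding difference to absorb.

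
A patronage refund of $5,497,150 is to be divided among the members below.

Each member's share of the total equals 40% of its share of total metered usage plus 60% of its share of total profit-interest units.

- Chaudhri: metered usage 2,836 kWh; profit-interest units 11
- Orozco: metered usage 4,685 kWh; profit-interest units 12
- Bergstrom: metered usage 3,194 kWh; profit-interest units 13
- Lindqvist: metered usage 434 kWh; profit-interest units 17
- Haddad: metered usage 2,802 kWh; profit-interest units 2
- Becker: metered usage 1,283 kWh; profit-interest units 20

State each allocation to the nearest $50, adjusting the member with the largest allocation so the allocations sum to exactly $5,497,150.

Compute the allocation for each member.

Metered usage total 15,234; profit-interest units total 75.
Combined weights (40% metered usage + 60% profit-interest units): Chaudhri 0.1625; Orozco 0.2190; Bergstrom 0.1879; Lindqvist 0.1474; Haddad 0.0896; Becker 0.1937.
Unrounded shares: Chaudhri 893,094.54; Orozco 1,203,954.51; Bergstrom 1,032,722.30; Lindqvist 810,255.52; Haddad 492,392.22; Becker 1,064,730.91.
Rounded to nearest $50: Chaudhri $893,100; Orozco $1,203,950; Bergstrom $1,032,700; Lindqvist $810,250; Haddad $492,400; Becker $1,064,750. Sum = $5,497,150.
Rounded total matches; no reconciliation needed.

Chaudhri: $893,100 · Orozco: $1,203,950 · Bergstrom: $1,032,700 · Lindqvist: $810,250 · Haddad: $492,400 · Becker: $1,064,750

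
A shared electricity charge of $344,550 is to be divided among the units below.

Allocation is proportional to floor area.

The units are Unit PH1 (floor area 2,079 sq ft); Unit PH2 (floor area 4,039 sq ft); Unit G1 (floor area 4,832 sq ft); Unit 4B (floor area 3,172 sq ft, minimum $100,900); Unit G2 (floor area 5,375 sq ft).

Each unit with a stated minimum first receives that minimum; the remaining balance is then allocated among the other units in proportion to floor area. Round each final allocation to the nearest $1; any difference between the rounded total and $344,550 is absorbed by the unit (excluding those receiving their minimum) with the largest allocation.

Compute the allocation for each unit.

Fund the minimums — Unit 4B $100,900. Balance $243,650.
Balance split over remaining floor area 16,325: Unit PH1 31,029.00 → $31,029; Unit PH2 60,281.92 → $60,282; Unit G1 72,117.42 → $72,117; Unit G2 80,221.67 → $80,222.

Unit PH1: $31,029; Unit PH2: $60,282; Unit G1: $72,117; Unit 4B: $100,900; Unit G2: $80,222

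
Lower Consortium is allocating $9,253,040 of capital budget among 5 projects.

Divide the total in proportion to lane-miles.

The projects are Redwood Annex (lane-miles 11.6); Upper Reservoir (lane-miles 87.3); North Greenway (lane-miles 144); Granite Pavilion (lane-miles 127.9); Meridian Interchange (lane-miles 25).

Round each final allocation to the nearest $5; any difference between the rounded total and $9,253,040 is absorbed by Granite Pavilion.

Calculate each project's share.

Redwood Annex: $271,185; Upper Reservoir: $2,040,905; North Greenway: $3,366,440; Granite Pavilion: $2,990,060; Meridian Interchange: $584,450

Combined lane-miles = 395.8.
Unrounded shares: Redwood Annex 11.6/395.8 × $9,253,040 = 271,185.61; Upper Reservoir 87.3/395.8 × $9,253,040 = 2,040,905.49; North Greenway 144/395.8 × $9,253,040 = 3,366,442.04; Granite Pavilion 127.9/395.8 × $9,253,040 = 2,990,055.12; Meridian Interchange 25/395.8 × $9,253,040 = 584,451.74.
At nearest $5: Redwood Annex $271,185; Upper Reservoir $2,040,905; North Greenway $3,366,440; Granite Pavilion $2,990,055; Meridian Interchange $584,450. Sum = $9,253,035.
Difference $9,253,040 − $9,253,035 = +$5 applied to Granite Pavilion: Granite Pavilion becomes $2,990,060.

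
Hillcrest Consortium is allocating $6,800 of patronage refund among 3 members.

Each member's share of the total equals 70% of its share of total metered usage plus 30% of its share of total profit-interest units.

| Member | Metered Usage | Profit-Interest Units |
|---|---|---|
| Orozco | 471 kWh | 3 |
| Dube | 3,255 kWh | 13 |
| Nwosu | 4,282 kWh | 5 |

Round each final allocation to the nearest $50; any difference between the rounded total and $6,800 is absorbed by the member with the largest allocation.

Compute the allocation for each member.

Totals — metered usage 8,008, profit-interest units 21.
Blended shares (70% metered usage + 30% profit-interest units): Orozco 0.0840; Dube 0.4702; Nwosu 0.4457.
Raw shares: Orozco 571.39; Dube 3,197.65; Nwosu 3,030.96.
Rounded to nearest $50: Orozco $550; Dube $3,200; Nwosu $3,050. Sum = $6,800.
Rounded total matches; no reconciliation needed.

Orozco: $550 · Dube: $3,200 · Nwosu: $3,050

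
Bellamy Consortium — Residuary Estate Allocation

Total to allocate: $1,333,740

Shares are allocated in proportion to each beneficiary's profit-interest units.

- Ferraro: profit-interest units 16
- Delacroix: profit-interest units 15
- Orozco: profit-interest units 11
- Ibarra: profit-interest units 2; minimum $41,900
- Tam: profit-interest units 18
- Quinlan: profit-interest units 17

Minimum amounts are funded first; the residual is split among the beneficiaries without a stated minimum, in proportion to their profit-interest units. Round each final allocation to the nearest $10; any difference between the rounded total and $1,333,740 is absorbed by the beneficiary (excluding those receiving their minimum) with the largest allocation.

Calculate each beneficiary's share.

Minimums first: Ibarra $41,900. Balance $1,291,840.
Balance split over remaining profit-interest units 77: Ferraro 268,434.29 → $268,430; Delacroix 251,657.14 → $251,660; Orozco 184,548.57 → $184,550; Tam 301,988.57 → $301,990; Quinlan 285,211.43 → $285,210.

Ferraro: $268,430 · Delacroix: $251,660 · Orozco: $184,550 · Ibarra: $41,900 · Tam: $301,990 · Quinlan: $285,210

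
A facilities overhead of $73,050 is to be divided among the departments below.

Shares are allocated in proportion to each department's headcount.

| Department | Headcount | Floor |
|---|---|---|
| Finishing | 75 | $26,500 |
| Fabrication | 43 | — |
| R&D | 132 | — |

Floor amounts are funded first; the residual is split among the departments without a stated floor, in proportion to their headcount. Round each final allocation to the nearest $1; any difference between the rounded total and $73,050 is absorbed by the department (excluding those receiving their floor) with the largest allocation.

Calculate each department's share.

Finishing: $26,500; Fabrication: $11,438; R&D: $35,112

Fund the minimums — Finishing $26,500. Remaining pool $46,550.
Remaining pool split over remaining headcount 175: Fabrication 11,438.00 → $11,438; R&D 35,112.00 → $35,112.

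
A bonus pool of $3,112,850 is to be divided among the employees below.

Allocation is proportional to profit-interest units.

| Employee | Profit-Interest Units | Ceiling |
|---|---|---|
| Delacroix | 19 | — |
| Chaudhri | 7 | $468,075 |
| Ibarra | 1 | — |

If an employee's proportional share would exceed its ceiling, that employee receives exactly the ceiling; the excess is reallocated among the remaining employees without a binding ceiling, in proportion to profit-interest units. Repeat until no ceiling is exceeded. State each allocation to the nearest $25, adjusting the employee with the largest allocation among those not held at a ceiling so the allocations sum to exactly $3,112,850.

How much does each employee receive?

Delacroix: $2,512,525 · Chaudhri: $468,075 · Ibarra: $132,250

Total profit-interest units = 27.
Pro-rata shares before constraints: Delacroix 2,190,524.07; Chaudhri 807,035.19; Ibarra 115,290.74.
Held at cap: Chaudhri ($468,075); remaining pool $2,644,775 reallocated over remaining profit-interest units 20.
Redistributed shares: Delacroix 2,512,536.25 → $2,512,525; Ibarra 132,238.75 → $132,250.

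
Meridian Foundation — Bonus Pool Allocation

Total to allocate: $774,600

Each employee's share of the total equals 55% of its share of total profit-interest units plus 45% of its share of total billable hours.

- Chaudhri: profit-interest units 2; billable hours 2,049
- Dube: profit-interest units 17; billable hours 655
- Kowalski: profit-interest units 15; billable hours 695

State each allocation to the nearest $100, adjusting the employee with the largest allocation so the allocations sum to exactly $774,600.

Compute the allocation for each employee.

Chaudhri: $235,200; Dube: $280,200; Kowalski: $259,200

Totals — profit-interest units 34, billable hours 3,399.
Blended shares (55% profit-interest units + 45% billable hours): Chaudhri 0.3036; Dube 0.3617; Kowalski 0.3347.
Proportional shares: Chaudhri 235,187.08; Dube 280,185.74; Kowalski 259,227.18.
After rounding ($100): Chaudhri $235,200; Dube $280,200; Kowalski $259,200. Sum = $774,600.
Sum already equals the total — no adjustment.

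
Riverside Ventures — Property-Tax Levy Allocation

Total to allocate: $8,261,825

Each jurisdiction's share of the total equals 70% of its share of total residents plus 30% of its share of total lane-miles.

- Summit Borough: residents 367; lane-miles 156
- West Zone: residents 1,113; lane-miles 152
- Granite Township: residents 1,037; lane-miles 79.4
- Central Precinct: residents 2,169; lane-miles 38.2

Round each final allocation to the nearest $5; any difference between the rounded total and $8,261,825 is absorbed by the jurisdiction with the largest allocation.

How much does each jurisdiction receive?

Summit Borough: $1,361,425 | West Zone: $2,258,815 | Granite Township: $1,742,225 | Central Precinct: $2,899,360

Residents total 4,686; lane-miles total 425.6.
Composite weights (70% residents + 30% lane-miles): Summit Borough 0.1648; West Zone 0.2734; Granite Township 0.2109; Central Precinct 0.3509.
Raw shares: Summit Borough 1,361,427.17; West Zone 2,258,816.50; Granite Township 1,742,222.94; Central Precinct 2,899,358.39.
At nearest $5: Summit Borough $1,361,425; West Zone $2,258,815; Granite Township $1,742,225; Central Precinct $2,899,360. Sum = $8,261,825.
Sum already equals the total — no adjustment.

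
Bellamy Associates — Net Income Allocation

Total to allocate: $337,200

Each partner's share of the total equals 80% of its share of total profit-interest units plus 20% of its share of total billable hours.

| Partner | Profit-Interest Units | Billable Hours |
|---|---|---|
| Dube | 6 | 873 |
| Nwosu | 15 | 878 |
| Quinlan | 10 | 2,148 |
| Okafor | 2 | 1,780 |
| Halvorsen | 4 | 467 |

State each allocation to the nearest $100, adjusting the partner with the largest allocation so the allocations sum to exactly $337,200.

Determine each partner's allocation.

Dube: $53,300 · Nwosu: $119,000 · Quinlan: $96,500 · Okafor: $34,100 · Halvorsen: $34,300

Profit-interest units total 37; billable hours total 6,146.
Composite weights (80% profit-interest units + 20% billable hours): Dube 0.1581; Nwosu 0.3529; Quinlan 0.2861; Okafor 0.1012; Halvorsen 0.1017.
Pro-rata amounts: Dube 53,324.29; Nwosu 118,996.45; Quinlan 96,478.09; Okafor 34,113.54; Halvorsen 34,287.63.
At nearest $100: Dube $53,300; Nwosu $119,000; Quinlan $96,500; Okafor $34,100; Halvorsen $34,300. Sum = $337,200.
Sum already equals the total — no adjustment.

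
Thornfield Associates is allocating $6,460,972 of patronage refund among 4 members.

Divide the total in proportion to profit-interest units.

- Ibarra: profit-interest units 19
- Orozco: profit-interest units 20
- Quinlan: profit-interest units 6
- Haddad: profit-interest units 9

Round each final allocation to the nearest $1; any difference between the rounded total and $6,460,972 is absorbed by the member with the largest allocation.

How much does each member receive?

Sum of profit-interest units: 54.
Proportional shares: Ibarra 19/54 × $6,460,972 = 2,273,304.96; Orozco 20/54 × $6,460,972 = 2,392,952.59; Quinlan 6/54 × $6,460,972 = 717,885.78; Haddad 9/54 × $6,460,972 = 1,076,828.67.
Rounded to nearest $1: Ibarra $2,273,305; Orozco $2,392,953; Quinlan $717,886; Haddad $1,076,829. Sum = $6,460,973.
Difference $6,460,972 − $6,460,973 = −$1 applied to largest allocation (Orozco): Orozco becomes $2,392,952.

Ibarra: $2,273,305 · Orozco: $2,392,952 · Quinlan: $717,886 · Haddad: $1,076,829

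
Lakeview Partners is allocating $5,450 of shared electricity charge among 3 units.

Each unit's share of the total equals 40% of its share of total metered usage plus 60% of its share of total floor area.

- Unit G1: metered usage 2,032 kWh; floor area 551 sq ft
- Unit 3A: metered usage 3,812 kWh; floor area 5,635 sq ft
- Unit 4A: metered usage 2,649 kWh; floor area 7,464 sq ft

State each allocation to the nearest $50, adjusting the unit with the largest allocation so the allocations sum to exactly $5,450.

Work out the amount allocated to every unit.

Totals — metered usage 8,493, floor area 13,650.
Blended shares (40% metered usage + 60% floor area): Unit G1 0.1199; Unit 3A 0.4272; Unit 4A 0.4528.
Unrounded shares: Unit G1 653.58; Unit 3A 2,328.39; Unit 4A 2,468.03.
At nearest $50: Unit G1 $650; Unit 3A $2,350; Unit 4A $2,450. Sum = $5,450.
Rounded total matches; no reconciliation needed.

Unit G1: $650 | Unit 3A: $2,350 | Unit 4A: $2,450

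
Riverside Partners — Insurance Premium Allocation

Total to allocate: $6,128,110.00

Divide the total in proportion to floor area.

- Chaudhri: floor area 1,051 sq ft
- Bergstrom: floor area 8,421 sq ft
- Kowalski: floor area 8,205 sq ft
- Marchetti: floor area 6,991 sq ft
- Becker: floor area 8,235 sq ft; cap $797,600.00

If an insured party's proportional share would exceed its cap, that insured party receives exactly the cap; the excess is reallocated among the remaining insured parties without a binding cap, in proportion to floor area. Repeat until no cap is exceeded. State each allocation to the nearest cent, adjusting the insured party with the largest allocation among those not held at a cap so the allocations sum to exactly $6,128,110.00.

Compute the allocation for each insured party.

Combined floor area = 32,903.
Pro-rata shares before constraints: Chaudhri 195,746.3942; Bergstrom 1,568,392.3749; Kowalski 1,528,162.8590; Marchetti 1,302,058.0801; Becker 1,533,750.2918.
Cap binds for Becker ($797,600.00); remaining pool $5,330,510.00 reallocated over remaining floor area 24,668.
Shares after redistribution: Chaudhri 227,110.6701 → $227,110.67; Bergstrom 1,819,694.5318 → $1,819,694.53; Kowalski 1,773,019.0753 → $1,773,019.08; Marchetti 1,510,685.7228 → $1,510,685.72.

Chaudhri: $227,110.67 | Bergstrom: $1,819,694.53 | Kowalski: $1,773,019.08 | Marchetti: $1,510,685.72 | Becker: $797,600.00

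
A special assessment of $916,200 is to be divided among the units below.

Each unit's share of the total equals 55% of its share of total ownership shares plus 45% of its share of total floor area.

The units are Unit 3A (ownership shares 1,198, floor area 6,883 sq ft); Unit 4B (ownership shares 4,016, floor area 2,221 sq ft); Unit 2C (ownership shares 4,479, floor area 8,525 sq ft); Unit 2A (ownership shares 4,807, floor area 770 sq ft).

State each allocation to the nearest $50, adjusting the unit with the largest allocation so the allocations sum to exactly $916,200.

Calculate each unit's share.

Unit 3A: $195,850 | Unit 4B: $189,350 | Unit 2C: $346,700 | Unit 2A: $184,300

Ownership shares total 14,500; floor area total 18,399.
Composite weights (55% ownership shares + 45% floor area): Unit 3A 0.2138; Unit 4B 0.2067; Unit 2C 0.3784; Unit 2A 0.2012.
Pro-rata amounts: Unit 3A 195,869.60; Unit 4B 189,334.49; Unit 2C 346,686.67; Unit 2A 184,309.23.
Rounded to nearest $50: Unit 3A $195,850; Unit 4B $189,350; Unit 2C $346,700; Unit 2A $184,300. Sum = $916,200.
No rounding difference to absorb.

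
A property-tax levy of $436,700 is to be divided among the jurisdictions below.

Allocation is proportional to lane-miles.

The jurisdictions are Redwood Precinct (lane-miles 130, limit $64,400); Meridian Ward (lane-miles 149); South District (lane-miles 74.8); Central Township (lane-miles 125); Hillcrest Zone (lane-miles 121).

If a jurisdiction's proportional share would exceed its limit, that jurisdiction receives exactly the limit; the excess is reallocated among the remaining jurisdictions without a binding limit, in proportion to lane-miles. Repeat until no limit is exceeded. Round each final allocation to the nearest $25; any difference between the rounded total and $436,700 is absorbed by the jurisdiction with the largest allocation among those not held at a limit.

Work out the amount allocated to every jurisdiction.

Redwood Precinct: $64,400 | Meridian Ward: $118,075 | South District: $59,275 | Central Township: $99,050 | Hillcrest Zone: $95,900

Lane-miles total: 599.8.
Proportional shares (ignoring caps): Redwood Precinct 94,649.88; Meridian Ward 108,483.33; South District 54,460.09; Central Township 91,009.50; Hillcrest Zone 88,097.20.
Cap binds for Redwood Precinct ($64,400); residual $372,300 reallocated over remaining lane-miles 469.8.
Redistributed shares: Meridian Ward 118,077.27 → $118,075; South District 59,276.37 → $59,275; Central Township 99,058.11 → $99,050; Hillcrest Zone 95,888.25 → $95,900.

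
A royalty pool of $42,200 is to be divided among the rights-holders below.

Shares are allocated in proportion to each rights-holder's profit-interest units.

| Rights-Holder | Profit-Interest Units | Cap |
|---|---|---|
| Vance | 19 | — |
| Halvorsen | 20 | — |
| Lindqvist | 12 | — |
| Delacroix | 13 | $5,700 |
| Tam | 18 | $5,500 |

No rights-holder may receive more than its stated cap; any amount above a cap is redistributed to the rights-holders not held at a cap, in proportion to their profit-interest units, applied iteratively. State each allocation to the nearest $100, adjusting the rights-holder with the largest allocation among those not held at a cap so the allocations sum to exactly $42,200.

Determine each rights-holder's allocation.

Profit-interest units total: 82.
Unconstrained shares: Vance 9,778.05; Halvorsen 10,292.68; Lindqvist 6,175.61; Delacroix 6,690.24; Tam 9,263.41.
Held at cap: Delacroix ($5,700), Tam ($5,500); residual $31,000 reallocated over remaining profit-interest units 51.
Redistributed shares: Vance 11,549.02 → $11,500; Halvorsen 12,156.86 → $12,200; Lindqvist 7,294.12 → $7,300.

Vance: $11,500 | Halvorsen: $12,200 | Lindqvist: $7,300 | Delacroix: $5,700 | Tam: $5,500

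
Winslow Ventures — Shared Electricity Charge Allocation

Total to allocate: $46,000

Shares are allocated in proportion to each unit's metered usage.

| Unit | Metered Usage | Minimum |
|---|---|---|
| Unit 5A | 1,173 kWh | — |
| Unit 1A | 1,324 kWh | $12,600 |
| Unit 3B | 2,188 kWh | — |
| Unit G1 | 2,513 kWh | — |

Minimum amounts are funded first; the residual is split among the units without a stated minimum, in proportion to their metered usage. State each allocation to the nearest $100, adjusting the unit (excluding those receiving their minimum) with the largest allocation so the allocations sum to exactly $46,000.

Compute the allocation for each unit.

Unit 5A: $6,700; Unit 1A: $12,600; Unit 3B: $12,400; Unit G1: $14,300

Guaranteed amounts: Unit 1A $12,600. Remaining pool $33,400.
Remaining pool split over remaining metered usage 5,874: Unit 5A 6,669.77 → $6,700; Unit 3B 12,441.13 → $12,400; Unit G1 14,289.10 → $14,300.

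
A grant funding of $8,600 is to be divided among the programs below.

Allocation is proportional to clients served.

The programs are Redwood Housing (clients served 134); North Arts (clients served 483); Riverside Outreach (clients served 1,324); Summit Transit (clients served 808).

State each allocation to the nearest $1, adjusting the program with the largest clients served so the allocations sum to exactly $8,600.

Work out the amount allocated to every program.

Redwood Housing: $419; North Arts: $1,511; Riverside Outreach: $4,142; Summit Transit: $2,528

Combined clients served = 134 + 483 + 1,324 + 808 = 2,749.
Pro-rata amounts: Redwood Housing 419.21; North Arts 1,511.02; Riverside Outreach 4,142.02; Summit Transit 2,527.76.
At nearest $1: Redwood Housing $419; North Arts $1,511; Riverside Outreach $4,142; Summit Transit $2,528. Sum = $8,600.
Sum already equals the total — no adjustment.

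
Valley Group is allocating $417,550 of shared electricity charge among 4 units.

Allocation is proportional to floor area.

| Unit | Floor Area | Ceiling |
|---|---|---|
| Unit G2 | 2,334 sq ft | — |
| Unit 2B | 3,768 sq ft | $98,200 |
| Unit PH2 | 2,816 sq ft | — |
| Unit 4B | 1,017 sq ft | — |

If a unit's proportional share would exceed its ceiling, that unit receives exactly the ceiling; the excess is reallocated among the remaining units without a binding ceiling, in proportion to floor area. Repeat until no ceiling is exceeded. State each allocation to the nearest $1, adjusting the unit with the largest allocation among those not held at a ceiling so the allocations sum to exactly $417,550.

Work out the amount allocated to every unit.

Floor area total: 9,935.
Unconstrained shares: Unit G2 98,093.78; Unit 2B 158,362.19; Unit PH2 118,351.36; Unit 4B 42,742.66.
Cap binds for Unit 2B ($98,200); remaining pool $319,350 reallocated over remaining floor area 6,167.
Redistributed shares: Unit G2 120,863.13 → $120,863; Unit PH2 145,822.86 → $145,823; Unit 4B 52,664.01 → $52,664.

Unit G2: $120,863 | Unit 2B: $98,200 | Unit PH2: $145,823 | Unit 4B: $52,664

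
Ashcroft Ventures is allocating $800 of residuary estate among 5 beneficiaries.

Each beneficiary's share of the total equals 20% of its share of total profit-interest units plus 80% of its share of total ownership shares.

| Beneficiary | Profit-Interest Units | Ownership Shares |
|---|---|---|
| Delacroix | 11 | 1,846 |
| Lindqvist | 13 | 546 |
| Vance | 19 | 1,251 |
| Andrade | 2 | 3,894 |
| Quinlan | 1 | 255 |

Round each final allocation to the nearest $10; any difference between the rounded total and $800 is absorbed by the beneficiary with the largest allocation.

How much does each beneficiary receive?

Delacroix: $190; Lindqvist: $90; Vance: $170; Andrade: $330; Quinlan: $20

Profit-interest units total 46; ownership shares total 7,792.
Composite weights (20% profit-interest units + 80% ownership shares): Delacroix 0.2374; Lindqvist 0.1126; Vance 0.2110; Andrade 0.4085; Quinlan 0.0305.
Proportional shares: Delacroix 189.88; Lindqvist 90.06; Vance 168.84; Andrade 326.79; Quinlan 24.42.
Rounded to nearest $10: Delacroix $190; Lindqvist $90; Vance $170; Andrade $330; Quinlan $20. Sum = $800.
Rounded total matches; no reconciliation needed.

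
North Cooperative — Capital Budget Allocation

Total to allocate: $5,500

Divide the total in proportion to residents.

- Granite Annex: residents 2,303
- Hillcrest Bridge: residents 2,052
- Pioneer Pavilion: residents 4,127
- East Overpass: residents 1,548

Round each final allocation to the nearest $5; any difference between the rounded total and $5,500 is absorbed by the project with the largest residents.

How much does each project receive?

Granite Annex: $1,265; Hillcrest Bridge: $1,125; Pioneer Pavilion: $2,260; East Overpass: $850

Total residents = 10,030.
Raw shares: Granite Annex 2,303/10,030 × $5,500 = 1,262.86; Hillcrest Bridge 2,052/10,030 × $5,500 = 1,125.22; Pioneer Pavilion 4,127/10,030 × $5,500 = 2,263.06; East Overpass 1,548/10,030 × $5,500 = 848.85.
At nearest $5: Granite Annex $1,265; Hillcrest Bridge $1,125; Pioneer Pavilion $2,265; East Overpass $850. Sum = $5,505.
Difference $5,500 − $5,505 = −$5 applied to largest residents (Pioneer Pavilion): Pioneer Pavilion becomes $2,260.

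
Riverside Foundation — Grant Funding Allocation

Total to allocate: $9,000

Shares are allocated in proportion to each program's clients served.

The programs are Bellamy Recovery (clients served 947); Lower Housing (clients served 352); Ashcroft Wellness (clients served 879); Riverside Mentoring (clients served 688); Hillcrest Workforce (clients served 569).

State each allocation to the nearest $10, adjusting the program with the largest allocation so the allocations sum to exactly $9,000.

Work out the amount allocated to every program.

Bellamy Recovery: $2,490; Lower Housing: $920; Ashcroft Wellness: $2,300; Riverside Mentoring: $1,800; Hillcrest Workforce: $1,490

Combined clients served = 3,435.
Pro-rata amounts: Bellamy Recovery 947/3,435 × $9,000 = 2,481.22; Lower Housing 352/3,435 × $9,000 = 922.27; Ashcroft Wellness 879/3,435 × $9,000 = 2,303.06; Riverside Mentoring 688/3,435 × $9,000 = 1,802.62; Hillcrest Workforce 569/3,435 × $9,000 = 1,490.83.
At nearest $10: Bellamy Recovery $2,480; Lower Housing $920; Ashcroft Wellness $2,300; Riverside Mentoring $1,800; Hillcrest Workforce $1,490. Sum = $8,990.
Difference $9,000 − $8,990 = +$10 applied to largest allocation (Bellamy Recovery): Bellamy Recovery becomes $2,490.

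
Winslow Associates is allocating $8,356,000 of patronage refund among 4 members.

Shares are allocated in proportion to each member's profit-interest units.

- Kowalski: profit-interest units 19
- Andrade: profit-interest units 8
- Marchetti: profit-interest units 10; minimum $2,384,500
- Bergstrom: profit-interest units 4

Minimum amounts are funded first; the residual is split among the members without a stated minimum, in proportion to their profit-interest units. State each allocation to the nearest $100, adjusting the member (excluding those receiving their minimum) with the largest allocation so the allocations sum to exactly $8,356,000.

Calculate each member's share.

Guaranteed amounts: Marchetti $2,384,500. Balance $5,971,500.
Balance split over remaining profit-interest units 31: Kowalski 3,659,951.61 → $3,660,000; Andrade 1,541,032.26 → $1,541,000; Bergstrom 770,516.13 → $770,500.

Kowalski: $3,660,000 · Andrade: $1,541,000 · Marchetti: $2,384,500 · Bergstrom: $770,500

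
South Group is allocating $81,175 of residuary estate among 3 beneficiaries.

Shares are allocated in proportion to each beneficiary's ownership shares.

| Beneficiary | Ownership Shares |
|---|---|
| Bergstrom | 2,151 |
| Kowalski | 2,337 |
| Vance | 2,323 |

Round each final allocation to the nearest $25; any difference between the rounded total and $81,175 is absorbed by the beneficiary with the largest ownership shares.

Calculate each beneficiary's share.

Total ownership shares = 6,811.
Unrounded shares: Bergstrom 2,151/6,811 × $81,175 = 25,636.09; Kowalski 2,337/6,811 × $81,175 = 27,852.88; Vance 2,323/6,811 × $81,175 = 27,686.03.
Rounded to nearest $25: Bergstrom $25,625; Kowalski $27,850; Vance $27,675. Sum = $81,150.
Difference $81,175 − $81,150 = +$25 applied to largest ownership shares (Kowalski): Kowalski becomes $27,875.

Bergstrom: $25,625; Kowalski: $27,875; Vance: $27,675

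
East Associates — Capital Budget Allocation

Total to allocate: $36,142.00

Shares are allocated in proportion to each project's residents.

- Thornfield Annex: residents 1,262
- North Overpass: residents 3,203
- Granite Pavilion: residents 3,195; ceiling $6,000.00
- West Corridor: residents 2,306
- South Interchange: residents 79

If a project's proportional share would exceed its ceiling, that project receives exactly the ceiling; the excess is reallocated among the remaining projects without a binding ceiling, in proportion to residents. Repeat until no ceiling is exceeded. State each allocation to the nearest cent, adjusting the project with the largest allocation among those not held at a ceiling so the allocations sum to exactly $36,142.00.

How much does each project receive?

Sum of residents: 10,045.
Proportional shares (ignoring caps): Thornfield Annex 4,540.6873; North Overpass 11,524.4227; Granite Pavilion 11,495.6386; West Corridor 8,297.0087; South Interchange 284.2427.
Capped: Granite Pavilion ($6,000.00); balance $30,142.00 reallocated over remaining residents 6,850.
Redistributed shares: Thornfield Annex 5,553.1685 → $5,553.17; North Overpass 14,094.1352 → $14,094.14; West Corridor 10,147.0733 → $10,147.07; South Interchange 347.6231 → $347.62.

Thornfield Annex: $5,553.17 · North Overpass: $14,094.14 · Granite Pavilion: $6,000.00 · West Corridor: $10,147.07 · South Interchange: $347.62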